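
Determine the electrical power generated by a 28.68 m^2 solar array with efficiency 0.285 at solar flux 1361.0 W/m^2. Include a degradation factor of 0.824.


P = area * eta * S * degradation
P = 28.68 * 0.285 * 1361.0 * 0.824
P = 9166.6224 W

9166.6224 W


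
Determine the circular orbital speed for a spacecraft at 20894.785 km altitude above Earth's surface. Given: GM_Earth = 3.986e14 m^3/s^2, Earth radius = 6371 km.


r = R_E + alt = 6371.0 + 20894.785 = 27265.7850 km = 2.7265785e+07 m
v = sqrt(mu/r) = sqrt(3.986e14 / 2.7265785e+07) = 3823.4872 m/s = 3.8235 km/s

3.8235 km/s


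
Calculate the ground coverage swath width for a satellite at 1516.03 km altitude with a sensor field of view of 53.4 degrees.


FOV = 53.4 deg = 0.9320058 rad
swath = 2 * alt * tan(FOV/2) = 2 * 1516.03 * tan(0.4660029)
swath = 2 * 1516.03 * 0.5029476
swath = 1524.9673 km

1524.9673 km


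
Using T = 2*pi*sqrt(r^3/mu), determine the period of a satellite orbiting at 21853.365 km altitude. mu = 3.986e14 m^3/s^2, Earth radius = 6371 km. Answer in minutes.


r = 28224.3650 km = 2.8224365e+07 m
T = 2*pi*sqrt(r^3/mu) = 2*pi*sqrt(2.2483946e+22 / 3.986e14)
T = 47189.7298 s = 786.4955 min

786.4955 minutes


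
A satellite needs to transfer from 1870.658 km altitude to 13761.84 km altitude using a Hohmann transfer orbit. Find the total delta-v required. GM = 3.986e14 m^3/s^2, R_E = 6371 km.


r1 = 8241.6580 km = 8.241658e+06 m
r2 = 20132.8400 km = 2.013284e+07 m
dv1 = sqrt(mu/r1)*(sqrt(2*r2/(r1+r2)) - 1) = 1330.0439 m/s
dv2 = sqrt(mu/r2)*(1 - sqrt(2*r1/(r1+r2))) = 1058.1870 m/s
total dv = |dv1| + |dv2| = 1330.0439 + 1058.1870 = 2388.2309 m/s = 2.3882 km/s

2.3882 km/s


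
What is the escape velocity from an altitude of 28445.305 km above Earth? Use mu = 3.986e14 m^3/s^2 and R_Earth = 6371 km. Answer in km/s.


r = 6371.0 + 28445.305 = 34816.3050 km = 3.4816305e+07 m
v_esc = sqrt(2*mu/r) = sqrt(2*3.986e14 / 3.4816305e+07)
v_esc = 4785.1142 m/s = 4.7851 km/s

4.7851 km/s


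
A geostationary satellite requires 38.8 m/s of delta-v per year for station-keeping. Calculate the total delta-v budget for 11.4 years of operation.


dV = rate * years = 38.8 * 11.4
dV = 442.3200 m/s

442.3200 m/s


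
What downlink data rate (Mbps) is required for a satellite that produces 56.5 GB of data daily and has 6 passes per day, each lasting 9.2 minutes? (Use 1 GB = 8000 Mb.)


total contact time = 6 * 9.2 * 60 = 3312.0000 s
data = 56.5 GB = 452000.0000 Mb
rate = 452000.0000 / 3312.0000 = 136.4734 Mbps

136.4734 Mbps


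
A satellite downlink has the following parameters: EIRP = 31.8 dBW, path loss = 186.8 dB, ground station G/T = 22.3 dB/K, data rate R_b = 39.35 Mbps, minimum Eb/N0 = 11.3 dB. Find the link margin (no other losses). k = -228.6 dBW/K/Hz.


C/N0 = EIRP - FSPL + G/T - k = 31.8 - 186.8 + 22.3 - (-228.6)
C/N0 = 95.9000 dB-Hz
R_b = 39.35 Mbps = 3.935e+07 bps -> 10*log10(R_b) = 75.9494 dB-Hz
Eb/N0 = C/N0 - 10*log10(R_b) = 95.9000 - 75.9494 = 19.9506 dB
Margin = Eb/N0 - Eb/N0_req = 19.9506 - 11.3 = 8.6506 dB (link closes)

8.6506 dB


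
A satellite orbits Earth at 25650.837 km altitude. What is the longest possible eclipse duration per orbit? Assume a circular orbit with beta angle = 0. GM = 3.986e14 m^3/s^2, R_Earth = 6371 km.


r = 32021.8370 km
T = 950.4501 min
Eclipse fraction = arcsin(R_E/r)/pi = arcsin(6371.0000/32021.8370)/pi
= arcsin(0.198958)/pi = 0.06375573
Eclipse duration = 0.06375573 * 950.4501 = 60.5966 min

60.5966 minutes


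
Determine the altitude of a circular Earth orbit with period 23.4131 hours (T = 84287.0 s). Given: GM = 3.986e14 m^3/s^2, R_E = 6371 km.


T = 84287.0 s
r = (mu*T^2/(4*pi^2))^(1/3) = (3.986e14 * 84287.0^2 / (4*pi^2))^(1/3)
r = 4.1549543e+07 m = 41549.5429 km
alt = r - R_E = 41549.5429 - 6371 = 35178.5429 km

35178.5429 km


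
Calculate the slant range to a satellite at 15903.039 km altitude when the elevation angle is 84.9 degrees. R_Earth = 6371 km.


h = 15903.039 km, el = 84.9 deg
d = -R_E*sin(el) + sqrt((R_E*sin(el))^2 + 2*R_E*h + h^2)
d = -6371.0000*sin(1.4818) + sqrt((6371.0000*0.9960411)^2 + 2*6371.0000*15903.039 + 15903.039^2)
d = 15921.0602 km

15921.0602 km


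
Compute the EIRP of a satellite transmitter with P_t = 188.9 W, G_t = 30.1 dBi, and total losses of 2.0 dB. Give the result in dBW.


Pt = 188.9 W = 22.7623 dBW
EIRP = Pt_dBW + Gt - losses = 22.7623 + 30.1 - 2.0 = 50.8623 dBW

50.8623 dBW


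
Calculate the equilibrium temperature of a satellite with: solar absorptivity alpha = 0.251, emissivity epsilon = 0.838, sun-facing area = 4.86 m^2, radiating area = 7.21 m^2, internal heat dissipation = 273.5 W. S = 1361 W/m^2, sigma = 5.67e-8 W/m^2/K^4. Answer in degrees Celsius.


Numerator = alpha*S*A_sun + Q_int = 0.251*1361*4.86 + 273.5 = 1933.7295 W
Denominator = eps*sigma*A_rad = 0.838*5.67e-8*7.21 = 3.4258027e-07 W/K^4
T^4 = 5.6446026e+09 K^4
T = 274.0996 K = 0.9495628 C

0.9496 degrees Celsius


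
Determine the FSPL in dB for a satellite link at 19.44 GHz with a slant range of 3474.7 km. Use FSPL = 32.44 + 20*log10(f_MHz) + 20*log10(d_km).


f = 19.44 GHz = 19440.0000 MHz
d = 3474.7 km
FSPL = 32.44 + 20*log10(19440.0000) + 20*log10(3474.7)
FSPL = 32.44 + 85.7739 + 70.8183
FSPL = 189.0323 dB

189.0323 dB


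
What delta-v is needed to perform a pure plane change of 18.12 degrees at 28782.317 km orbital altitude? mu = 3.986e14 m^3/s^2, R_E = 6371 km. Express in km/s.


r = 35153.3170 km = 3.5153317e+07 m
V = sqrt(mu/r) = 3367.3285 m/s
di = 18.12 deg = 0.3162537 rad
dV = 2*V*sin(di/2) = 2*3367.3285*sin(0.1581268)
dV = 1060.4976 m/s = 1.0605 km/s

1.0605 km/s


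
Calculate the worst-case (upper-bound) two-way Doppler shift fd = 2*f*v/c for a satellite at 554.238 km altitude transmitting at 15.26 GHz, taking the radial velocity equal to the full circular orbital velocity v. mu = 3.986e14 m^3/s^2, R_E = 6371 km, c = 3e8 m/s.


r = 6.925238e+06 m
v = sqrt(mu/r) = 7586.6718 m/s (worst-case radial velocity)
f = 15.26 GHz = 1.526e+10 Hz
fd = 2*f*v/c = 2*1.526e+10*7586.6718/3.0e+08
fd = 771817.4087 Hz

771817.4087 Hz


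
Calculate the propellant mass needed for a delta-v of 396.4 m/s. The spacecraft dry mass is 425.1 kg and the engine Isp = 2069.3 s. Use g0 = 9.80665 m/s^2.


ve = Isp * g0 = 2069.3 * 9.80665 = 20292.900845 m/s
mass ratio = exp(dv/ve) = exp(396.4/20292.900845) = 1.01972596
m_prop = m_dry * (mr - 1) = 425.1 * (1.01972596 - 1)
m_prop = 8.3855 kg

8.3855 kg


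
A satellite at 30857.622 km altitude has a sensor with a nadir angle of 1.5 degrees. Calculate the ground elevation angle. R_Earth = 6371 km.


r = R_E + alt = 37228.6220 km
Law of sines in the satellite / Earth-center / ground-point triangle:
  sin(nadir)/R_E = sin(90 + el)/r  =>  cos(el) = (r/R_E)*sin(nadir)
cos(el) = (37228.6220 / 6371.0000) * sin(1.5 deg) = 0.1529637
el = arccos(0.1529637) = 81.2013 deg
(Earth-central angle = 90 - nadir - el = 7.2987 deg)

81.2013 degrees


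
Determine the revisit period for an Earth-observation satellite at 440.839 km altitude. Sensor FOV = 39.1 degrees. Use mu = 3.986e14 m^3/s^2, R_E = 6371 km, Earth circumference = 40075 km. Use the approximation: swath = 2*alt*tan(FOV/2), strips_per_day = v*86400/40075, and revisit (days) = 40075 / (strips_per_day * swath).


swath = 2*440.839*tan(0.3412119) = 313.0847 km
v = sqrt(mu/r) = 7649.5601 m/s = 7.6496 km/s
strips/day = v*86400/40075 = 7.6496*86400/40075 = 16.4921
coverage/day = strips * swath = 16.4921 * 313.0847 = 5163.4329 km
revisit = 40075 / 5163.4329 = 7.7613 days

7.7613 days


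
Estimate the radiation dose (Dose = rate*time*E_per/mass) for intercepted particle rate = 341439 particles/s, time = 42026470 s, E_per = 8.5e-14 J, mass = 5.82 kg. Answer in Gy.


Total energy deposited = rate * time * E_per
  = 341439 * 42026470 * 8.5e-14 = 1.2197 J
Dose = E_total / mass = 1.2197 / 5.82
Dose = 0.2095714 Gy

0.2096 Gy


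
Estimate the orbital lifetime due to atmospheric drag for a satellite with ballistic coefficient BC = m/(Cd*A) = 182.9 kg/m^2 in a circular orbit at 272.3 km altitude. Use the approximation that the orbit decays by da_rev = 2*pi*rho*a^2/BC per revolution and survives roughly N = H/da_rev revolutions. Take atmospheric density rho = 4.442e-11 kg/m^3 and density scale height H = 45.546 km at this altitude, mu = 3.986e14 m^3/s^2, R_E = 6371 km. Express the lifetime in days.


a = R_E + alt = 6643.3000 km = 6.6433e+06 m
da_rev = 2*pi*rho*a^2/BC = 2*pi*4.442e-11*(6.6433e+06)^2/182.9 = 67.346099 m per revolution
N = H/da_rev = 45546.0000 m / 67.346099 m = 676.2975 revolutions
P = 2*pi*sqrt(a^3/mu) = 5388.7374 s
lifetime = N*P = 676.2975 * 5388.7374 = 3.6443897e+06 s = 42.1804 days

42.1804 days


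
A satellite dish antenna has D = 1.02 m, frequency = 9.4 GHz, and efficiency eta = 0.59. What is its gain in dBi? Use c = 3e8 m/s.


lambda = c/f = 3e8 / 9.4e+09 = 0.03191489 m
G = eta*(pi*D/lambda)^2 = 0.59*(pi*1.02/0.03191489)^2
G = 5947.9225 (linear)
G = 10*log10(5947.9225) = 37.7437 dBi

37.7437 dBi


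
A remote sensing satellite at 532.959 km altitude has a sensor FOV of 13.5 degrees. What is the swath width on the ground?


FOV = 13.5 deg = 0.2356194 rad
swath = 2 * alt * tan(FOV/2) = 2 * 532.959 * tan(0.1178097)
swath = 2 * 532.959 * 0.1183578
swath = 126.1597 km

126.1597 km


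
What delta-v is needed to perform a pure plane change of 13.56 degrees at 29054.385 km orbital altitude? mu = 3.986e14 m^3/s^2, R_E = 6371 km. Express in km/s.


r = 35425.3850 km = 3.5425385e+07 m
V = sqrt(mu/r) = 3354.3730 m/s
di = 13.56 deg = 0.2366666 rad
dV = 2*V*sin(di/2) = 2*3354.3730*sin(0.1183333)
dV = 792.0168 m/s = 0.7920168 km/s

0.7920 km/s


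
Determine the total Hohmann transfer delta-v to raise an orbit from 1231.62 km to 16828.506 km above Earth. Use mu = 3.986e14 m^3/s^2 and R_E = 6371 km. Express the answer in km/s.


r1 = 7602.6200 km = 7.60262e+06 m
r2 = 23199.5060 km = 2.3199506e+07 m
dv1 = sqrt(mu/r1)*(sqrt(2*r2/(r1+r2)) - 1) = 1646.1074 m/s
dv2 = sqrt(mu/r2)*(1 - sqrt(2*r1/(r1+r2))) = 1232.7489 m/s
total dv = |dv1| + |dv2| = 1646.1074 + 1232.7489 = 2878.8563 m/s = 2.8789 km/s

2.8789 km/s


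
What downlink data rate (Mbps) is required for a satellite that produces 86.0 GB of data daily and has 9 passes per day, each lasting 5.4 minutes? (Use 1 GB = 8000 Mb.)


total contact time = 9 * 5.4 * 60 = 2916.0000 s
data = 86.0 GB = 688000.0000 Mb
rate = 688000.0000 / 2916.0000 = 235.9396 Mbps

235.9396 Mbps


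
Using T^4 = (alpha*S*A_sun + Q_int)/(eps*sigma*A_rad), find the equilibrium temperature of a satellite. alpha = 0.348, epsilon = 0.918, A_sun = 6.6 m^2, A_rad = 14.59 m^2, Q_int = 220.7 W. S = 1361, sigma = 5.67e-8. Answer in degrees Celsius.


Numerator = alpha*S*A_sun + Q_int = 0.348*1361*6.6 + 220.7 = 3346.6448 W
Denominator = eps*sigma*A_rad = 0.918*5.67e-8*14.59 = 7.5941825e-07 W/K^4
T^4 = 4.4068532e+09 K^4
T = 257.6512 K = -15.4988 C

-15.4988 degrees Celsius


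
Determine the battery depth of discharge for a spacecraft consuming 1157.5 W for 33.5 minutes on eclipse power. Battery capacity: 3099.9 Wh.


E_used = P * t / 60 = 1157.5 * 33.5 / 60 = 646.2708 Wh
DOD = E_used / E_total * 100 = 646.2708 / 3099.9 * 100
DOD = 20.8481 %

20.8481 %


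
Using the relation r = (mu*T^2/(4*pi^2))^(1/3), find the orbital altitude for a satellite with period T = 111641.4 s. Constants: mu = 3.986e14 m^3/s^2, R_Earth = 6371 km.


T = 111641.4 s
r = (mu*T^2/(4*pi^2))^(1/3) = (3.986e14 * 111641.4^2 / (4*pi^2))^(1/3)
r = 5.0112111e+07 m = 50112.1114 km
alt = r - R_E = 50112.1114 - 6371 = 43741.1114 km

43741.1114 km


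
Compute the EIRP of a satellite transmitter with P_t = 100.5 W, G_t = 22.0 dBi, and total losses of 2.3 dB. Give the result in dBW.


Pt = 100.5 W = 20.0217 dBW
EIRP = Pt_dBW + Gt - losses = 20.0217 + 22.0 - 2.3 = 39.7217 dBW

39.7217 dBW


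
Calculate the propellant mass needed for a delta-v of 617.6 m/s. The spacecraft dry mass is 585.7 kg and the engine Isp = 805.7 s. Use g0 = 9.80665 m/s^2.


ve = Isp * g0 = 805.7 * 9.80665 = 7901.217905 m/s
mass ratio = exp(dv/ve) = exp(617.6/7901.217905) = 1.08130124
m_prop = m_dry * (mr - 1) = 585.7 * (1.08130124 - 1)
m_prop = 47.6181 kg

47.6181 kg


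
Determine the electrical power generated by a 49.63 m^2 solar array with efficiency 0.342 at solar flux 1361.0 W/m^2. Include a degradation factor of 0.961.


P = area * eta * S * degradation
P = 49.63 * 0.342 * 1361.0 * 0.961
P = 22199.9448 W

22199.9448 W


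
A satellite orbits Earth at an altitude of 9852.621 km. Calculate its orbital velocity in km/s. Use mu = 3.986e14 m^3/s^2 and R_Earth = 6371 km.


r = R_E + alt = 6371.0 + 9852.621 = 16223.6210 km = 1.6223621e+07 m
v = sqrt(mu/r) = sqrt(3.986e14 / 1.6223621e+07) = 4956.7242 m/s = 4.9567 km/s

4.9567 km/s


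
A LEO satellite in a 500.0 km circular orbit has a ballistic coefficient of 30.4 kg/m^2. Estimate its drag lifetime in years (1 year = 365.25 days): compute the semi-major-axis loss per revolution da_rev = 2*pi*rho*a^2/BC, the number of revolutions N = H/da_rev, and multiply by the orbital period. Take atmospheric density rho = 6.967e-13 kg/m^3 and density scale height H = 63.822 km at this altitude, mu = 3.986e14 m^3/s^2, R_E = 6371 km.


a = R_E + alt = 6871.0000 km = 6.871e+06 m
da_rev = 2*pi*rho*a^2/BC = 2*pi*6.967e-13*(6.871e+06)^2/30.4 = 6.798170 m per revolution
N = H/da_rev = 63822.0000 m / 6.798170 m = 9388.1154 revolutions
P = 2*pi*sqrt(a^3/mu) = 5668.1475 s
lifetime = N*P = 9388.1154 * 5668.1475 = 5.3213223e+07 s = 615.8938 days
years = 615.8938 / 365.25 = 1.6862 years

1.6862 years


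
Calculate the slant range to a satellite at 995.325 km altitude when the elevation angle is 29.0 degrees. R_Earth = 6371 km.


h = 995.325 km, el = 29.0 deg
d = -R_E*sin(el) + sqrt((R_E*sin(el))^2 + 2*R_E*h + h^2)
d = -6371.0000*sin(0.5061455) + sqrt((6371.0000*0.4848096)^2 + 2*6371.0000*995.325 + 995.325^2)
d = 1729.2969 km

1729.2969 km


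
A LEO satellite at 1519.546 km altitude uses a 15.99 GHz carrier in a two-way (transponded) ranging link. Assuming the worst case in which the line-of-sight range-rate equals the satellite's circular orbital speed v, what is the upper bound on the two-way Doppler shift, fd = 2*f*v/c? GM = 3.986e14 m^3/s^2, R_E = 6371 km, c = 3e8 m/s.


r = 7.890546e+06 m
v = sqrt(mu/r) = 7107.4714 m/s (worst-case radial velocity)
f = 15.99 GHz = 1.599e+10 Hz
fd = 2*f*v/c = 2*1.599e+10*7107.4714/3.0e+08
fd = 757656.4484 Hz

757656.4484 Hz


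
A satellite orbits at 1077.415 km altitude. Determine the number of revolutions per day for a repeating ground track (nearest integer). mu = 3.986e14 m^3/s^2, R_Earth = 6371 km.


r = 7.448415e+06 m
T = 2*pi*sqrt(r^3/mu) = 6397.4518 s = 106.6242 min
revs/day = 1440 / 106.6242 = 13.5054
Rounded: 14 revolutions per day

14 revolutions per day


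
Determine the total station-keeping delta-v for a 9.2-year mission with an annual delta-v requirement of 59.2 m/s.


dV = rate * years = 59.2 * 9.2
dV = 544.6400 m/s

544.6400 m/s


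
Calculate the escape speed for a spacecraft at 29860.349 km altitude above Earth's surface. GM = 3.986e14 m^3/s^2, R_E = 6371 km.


r = 6371.0 + 29860.349 = 36231.3490 km = 3.6231349e+07 m
v_esc = sqrt(2*mu/r) = sqrt(2*3.986e14 / 3.6231349e+07)
v_esc = 4690.7403 m/s = 4.6907 km/s

4.6907 km/s


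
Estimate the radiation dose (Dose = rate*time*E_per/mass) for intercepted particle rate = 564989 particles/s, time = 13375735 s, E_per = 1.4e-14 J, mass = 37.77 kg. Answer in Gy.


Total energy deposited = rate * time * E_per
  = 564989 * 13375735 * 1.4e-14 = 0.1058 J
Dose = E_total / mass = 0.1058 / 37.77
Dose = 0.002801165 Gy

0.0028 Gy


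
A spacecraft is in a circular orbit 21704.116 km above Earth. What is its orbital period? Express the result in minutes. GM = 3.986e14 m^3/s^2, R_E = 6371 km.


r = 28075.1160 km = 2.8075116e+07 m
T = 2*pi*sqrt(r^3/mu) = 2*pi*sqrt(2.2129147e+22 / 3.986e14)
T = 46815.9198 s = 780.2653 min

780.2653 minutes


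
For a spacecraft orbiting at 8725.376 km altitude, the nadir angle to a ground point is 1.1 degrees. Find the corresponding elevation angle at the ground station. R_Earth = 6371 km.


r = R_E + alt = 15096.3760 km
Law of sines in the satellite / Earth-center / ground-point triangle:
  sin(nadir)/R_E = sin(90 + el)/r  =>  cos(el) = (r/R_E)*sin(nadir)
cos(el) = (15096.3760 / 6371.0000) * sin(1.1 deg) = 0.04548922
el = arccos(0.04548922) = 87.3928 deg
(Earth-central angle = 90 - nadir - el = 1.5072 deg)

87.3928 degrees


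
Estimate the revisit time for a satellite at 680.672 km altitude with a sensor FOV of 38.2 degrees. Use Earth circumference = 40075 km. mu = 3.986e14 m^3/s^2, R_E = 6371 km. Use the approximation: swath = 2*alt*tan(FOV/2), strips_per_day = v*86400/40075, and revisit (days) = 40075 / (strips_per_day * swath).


swath = 2*680.672*tan(0.3333579) = 471.4076 km
v = sqrt(mu/r) = 7518.3510 m/s = 7.5184 km/s
strips/day = v*86400/40075 = 7.5184*86400/40075 = 16.2092
coverage/day = strips * swath = 16.2092 * 471.4076 = 7641.1621 km
revisit = 40075 / 7641.1621 = 5.2446 days

5.2446 days


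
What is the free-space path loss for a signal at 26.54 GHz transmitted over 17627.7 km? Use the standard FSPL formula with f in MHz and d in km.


f = 26.54 GHz = 26540.0000 MHz
d = 17627.7 km
FSPL = 32.44 + 20*log10(26540.0000) + 20*log10(17627.7)
FSPL = 32.44 + 88.4780 + 84.9239
FSPL = 205.8419 dB

205.8419 dB


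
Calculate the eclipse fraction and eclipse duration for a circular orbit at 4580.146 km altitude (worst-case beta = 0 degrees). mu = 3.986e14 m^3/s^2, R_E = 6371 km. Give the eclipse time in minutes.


r = 10951.1460 km
T = 190.0856 min
Eclipse fraction = arcsin(R_E/r)/pi = arcsin(6371.0000/10951.1460)/pi
= arcsin(0.5817656)/pi = 0.1976379
Eclipse duration = 0.1976379 * 190.0856 = 37.5681 min

37.5681 minutes


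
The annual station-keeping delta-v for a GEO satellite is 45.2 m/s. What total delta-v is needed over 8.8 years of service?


dV = rate * years = 45.2 * 8.8
dV = 397.7600 m/s

397.7600 m/s


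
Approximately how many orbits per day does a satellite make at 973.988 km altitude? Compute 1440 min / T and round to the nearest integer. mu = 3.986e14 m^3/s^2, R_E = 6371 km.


r = 7.344988e+06 m
T = 2*pi*sqrt(r^3/mu) = 6264.6651 s = 104.4111 min
revs/day = 1440 / 104.4111 = 13.7916
Rounded: 14 revolutions per day

14 revolutions per day


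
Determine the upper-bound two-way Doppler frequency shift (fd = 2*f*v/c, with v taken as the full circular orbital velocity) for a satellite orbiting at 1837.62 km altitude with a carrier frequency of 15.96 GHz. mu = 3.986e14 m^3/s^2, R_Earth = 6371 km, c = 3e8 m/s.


r = 8.20862e+06 m
v = sqrt(mu/r) = 6968.4080 m/s (worst-case radial velocity)
f = 15.96 GHz = 1.596e+10 Hz
fd = 2*f*v/c = 2*1.596e+10*6968.4080/3.0e+08
fd = 741438.6126 Hz

741438.6126 Hz


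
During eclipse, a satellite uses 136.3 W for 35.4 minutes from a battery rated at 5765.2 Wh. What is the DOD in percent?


E_used = P * t / 60 = 136.3 * 35.4 / 60 = 80.4170 Wh
DOD = E_used / E_total * 100 = 80.4170 / 5765.2 * 100
DOD = 1.3949 %

1.3949 %


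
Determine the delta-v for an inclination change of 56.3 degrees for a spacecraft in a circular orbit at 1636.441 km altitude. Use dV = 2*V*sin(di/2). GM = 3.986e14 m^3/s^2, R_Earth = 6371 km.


r = 8007.4410 km = 8.007441e+06 m
V = sqrt(mu/r) = 7055.4022 m/s
di = 56.3 deg = 0.9826204 rad
dV = 2*V*sin(di/2) = 2*7055.4022*sin(0.4913102)
dV = 6657.2165 m/s = 6.6572 km/s

6.6572 km/s


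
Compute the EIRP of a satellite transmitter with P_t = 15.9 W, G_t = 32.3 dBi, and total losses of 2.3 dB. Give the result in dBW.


Pt = 15.9 W = 12.0140 dBW
EIRP = Pt_dBW + Gt - losses = 12.0140 + 32.3 - 2.3 = 42.0140 dBW

42.0140 dBW


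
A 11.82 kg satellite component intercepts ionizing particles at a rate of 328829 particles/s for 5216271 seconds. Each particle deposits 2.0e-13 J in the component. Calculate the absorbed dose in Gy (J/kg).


Total energy deposited = rate * time * E_per
  = 328829 * 5216271 * 2.0e-13 = 0.3430522 J
Dose = E_total / mass = 0.3430522 / 11.82
Dose = 0.02902303 Gy

0.0290 Gy


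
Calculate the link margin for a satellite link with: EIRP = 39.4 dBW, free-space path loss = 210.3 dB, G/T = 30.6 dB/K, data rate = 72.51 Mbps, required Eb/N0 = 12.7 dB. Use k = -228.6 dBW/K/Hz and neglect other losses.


C/N0 = EIRP - FSPL + G/T - k = 39.4 - 210.3 + 30.6 - (-228.6)
C/N0 = 88.3000 dB-Hz
R_b = 72.51 Mbps = 7.251e+07 bps -> 10*log10(R_b) = 78.6040 dB-Hz
Eb/N0 = C/N0 - 10*log10(R_b) = 88.3000 - 78.6040 = 9.6960 dB
Margin = Eb/N0 - Eb/N0_req = 9.6960 - 12.7 = -3.0040 dB (negative margin: link does not close)

-3.0040 dB


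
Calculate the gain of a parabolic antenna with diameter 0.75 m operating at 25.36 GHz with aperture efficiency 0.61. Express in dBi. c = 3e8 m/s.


lambda = c/f = 3e8 / 2.536e+10 = 0.01182965 m
G = eta*(pi*D/lambda)^2 = 0.61*(pi*0.75/0.01182965)^2
G = 24199.5949 (linear)
G = 10*log10(24199.5949) = 43.8381 dBi

43.8381 dBi


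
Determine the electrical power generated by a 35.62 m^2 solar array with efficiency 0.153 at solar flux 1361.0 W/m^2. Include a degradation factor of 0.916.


P = area * eta * S * degradation
P = 35.62 * 0.153 * 1361.0 * 0.916
P = 6794.2097 W

6794.2097 W


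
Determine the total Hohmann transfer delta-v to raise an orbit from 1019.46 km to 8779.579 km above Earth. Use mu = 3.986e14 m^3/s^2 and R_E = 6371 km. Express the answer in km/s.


r1 = 7390.4600 km = 7.39046e+06 m
r2 = 15150.5790 km = 1.5150579e+07 m
dv1 = sqrt(mu/r1)*(sqrt(2*r2/(r1+r2)) - 1) = 1170.8176 m/s
dv2 = sqrt(mu/r2)*(1 - sqrt(2*r1/(r1+r2))) = 975.7177 m/s
total dv = |dv1| + |dv2| = 1170.8176 + 975.7177 = 2146.5353 m/s = 2.1465 km/s

2.1465 km/s


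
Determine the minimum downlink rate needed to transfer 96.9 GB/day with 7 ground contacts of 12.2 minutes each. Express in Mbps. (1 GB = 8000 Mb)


total contact time = 7 * 12.2 * 60 = 5124.0000 s
data = 96.9 GB = 775200.0000 Mb
rate = 775200.0000 / 5124.0000 = 151.2881 Mbps

151.2881 Mbps


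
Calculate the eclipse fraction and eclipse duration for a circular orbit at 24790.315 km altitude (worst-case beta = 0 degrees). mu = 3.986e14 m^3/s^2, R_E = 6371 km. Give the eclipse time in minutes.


r = 31161.3150 km
T = 912.3966 min
Eclipse fraction = arcsin(R_E/r)/pi = arcsin(6371.0000/31161.3150)/pi
= arcsin(0.2044522)/pi = 0.0655413
Eclipse duration = 0.0655413 * 912.3966 = 59.7997 min

59.7997 minutes


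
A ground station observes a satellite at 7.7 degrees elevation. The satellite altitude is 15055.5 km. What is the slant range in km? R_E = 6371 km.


h = 15055.5 km, el = 7.7 deg
d = -R_E*sin(el) + sqrt((R_E*sin(el))^2 + 2*R_E*h + h^2)
d = -6371.0000*sin(0.1343904) + sqrt((6371.0000*0.1339862)^2 + 2*6371.0000*15055.5 + 15055.5^2)
d = 19621.5770 km

19621.5770 km


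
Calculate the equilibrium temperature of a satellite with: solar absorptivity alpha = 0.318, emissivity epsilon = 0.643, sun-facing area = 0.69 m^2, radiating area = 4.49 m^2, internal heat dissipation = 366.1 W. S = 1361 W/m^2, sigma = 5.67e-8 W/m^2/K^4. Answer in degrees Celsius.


Numerator = alpha*S*A_sun + Q_int = 0.318*1361*0.69 + 366.1 = 664.7306 W
Denominator = eps*sigma*A_rad = 0.643*5.67e-8*4.49 = 1.6369687e-07 W/K^4
T^4 = 4.0607412e+09 K^4
T = 252.4360 K = -20.7140 C

-20.7140 degrees Celsius


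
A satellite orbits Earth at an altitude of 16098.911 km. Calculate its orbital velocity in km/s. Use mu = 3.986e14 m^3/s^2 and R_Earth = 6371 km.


r = R_E + alt = 6371.0 + 16098.911 = 22469.9110 km = 2.2469911e+07 m
v = sqrt(mu/r) = sqrt(3.986e14 / 2.2469911e+07) = 4211.8022 m/s = 4.2118 km/s

4.2118 km/s


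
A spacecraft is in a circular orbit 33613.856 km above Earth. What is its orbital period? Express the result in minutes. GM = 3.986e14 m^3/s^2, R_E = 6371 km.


r = 39984.8560 km = 3.9984856e+07 m
T = 2*pi*sqrt(r^3/mu) = 2*pi*sqrt(6.3927336e+22 / 3.986e14)
T = 79570.9468 s = 1326.1824 min

1326.1824 minutes


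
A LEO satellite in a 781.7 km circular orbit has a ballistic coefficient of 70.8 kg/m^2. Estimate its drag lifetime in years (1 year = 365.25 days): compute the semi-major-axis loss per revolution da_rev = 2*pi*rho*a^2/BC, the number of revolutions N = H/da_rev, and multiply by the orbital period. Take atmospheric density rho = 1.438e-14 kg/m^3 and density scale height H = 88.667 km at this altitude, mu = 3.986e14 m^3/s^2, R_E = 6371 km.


a = R_E + alt = 7152.7000 km = 7.1527e+06 m
da_rev = 2*pi*rho*a^2/BC = 2*pi*1.438e-14*(7.1527e+06)^2/70.8 = 0.0652898269 m per revolution
N = H/da_rev = 88667.0000 m / 0.0652898269 m = 1.3580523e+06 revolutions
P = 2*pi*sqrt(a^3/mu) = 6020.2737 s
lifetime = N*P = 1.3580523e+06 * 6020.2737 = 8.1758466e+09 s = 94627.8541 days
years = 94627.8541 / 365.25 = 259.0769 years

259.0769 years


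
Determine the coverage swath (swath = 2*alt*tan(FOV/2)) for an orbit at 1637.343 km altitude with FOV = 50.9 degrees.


FOV = 50.9 deg = 0.8883726 rad
swath = 2 * alt * tan(FOV/2) = 2 * 1637.343 * tan(0.4441863)
swath = 2 * 1637.343 * 0.4759048
swath = 1558.4387 km

1558.4387 km


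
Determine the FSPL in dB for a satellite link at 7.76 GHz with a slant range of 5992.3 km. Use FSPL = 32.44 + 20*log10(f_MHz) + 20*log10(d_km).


f = 7.76 GHz = 7760.0000 MHz
d = 5992.3 km
FSPL = 32.44 + 20*log10(7760.0000) + 20*log10(5992.3)
FSPL = 32.44 + 77.7972 + 75.5519
FSPL = 185.7891 dB

185.7891 dB


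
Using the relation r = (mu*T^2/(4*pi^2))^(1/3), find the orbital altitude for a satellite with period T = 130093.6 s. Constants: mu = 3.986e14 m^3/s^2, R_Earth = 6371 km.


T = 130093.6 s
r = (mu*T^2/(4*pi^2))^(1/3) = (3.986e14 * 130093.6^2 / (4*pi^2))^(1/3)
r = 5.5491927e+07 m = 55491.9271 km
alt = r - R_E = 55491.9271 - 6371 = 49120.9271 km

49120.9271 km


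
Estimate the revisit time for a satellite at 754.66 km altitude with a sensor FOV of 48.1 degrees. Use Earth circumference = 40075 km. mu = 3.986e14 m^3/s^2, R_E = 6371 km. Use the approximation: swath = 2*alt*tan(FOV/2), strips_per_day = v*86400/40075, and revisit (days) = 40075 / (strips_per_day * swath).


swath = 2*754.66*tan(0.4197517) = 673.5714 km
v = sqrt(mu/r) = 7479.2164 m/s = 7.4792 km/s
strips/day = v*86400/40075 = 7.4792*86400/40075 = 16.1249
coverage/day = strips * swath = 16.1249 * 673.5714 = 10861.2534 km
revisit = 40075 / 10861.2534 = 3.6897 days

3.6897 days


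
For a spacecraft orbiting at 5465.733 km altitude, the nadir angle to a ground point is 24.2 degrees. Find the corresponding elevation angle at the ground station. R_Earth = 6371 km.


r = R_E + alt = 11836.7330 km
Law of sines in the satellite / Earth-center / ground-point triangle:
  sin(nadir)/R_E = sin(90 + el)/r  =>  cos(el) = (r/R_E)*sin(nadir)
cos(el) = (11836.7330 / 6371.0000) * sin(24.2 deg) = 0.7615994
el = arccos(0.7615994) = 40.3946 deg
(Earth-central angle = 90 - nadir - el = 25.4054 deg)

40.3946 degrees


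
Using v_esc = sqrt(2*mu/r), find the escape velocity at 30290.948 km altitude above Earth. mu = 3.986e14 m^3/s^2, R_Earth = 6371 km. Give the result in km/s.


r = 6371.0 + 30290.948 = 36661.9480 km = 3.6661948e+07 m
v_esc = sqrt(2*mu/r) = sqrt(2*3.986e14 / 3.6661948e+07)
v_esc = 4663.1123 m/s = 4.6631 km/s

4.6631 km/s


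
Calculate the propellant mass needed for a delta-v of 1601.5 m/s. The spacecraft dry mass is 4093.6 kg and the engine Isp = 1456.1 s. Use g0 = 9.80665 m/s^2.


ve = Isp * g0 = 1456.1 * 9.80665 = 14279.463065 m/s
mass ratio = exp(dv/ve) = exp(1601.5/14279.463065) = 1.11868521
m_prop = m_dry * (mr - 1) = 4093.6 * (1.11868521 - 1)
m_prop = 485.8498 kg

485.8498 kg


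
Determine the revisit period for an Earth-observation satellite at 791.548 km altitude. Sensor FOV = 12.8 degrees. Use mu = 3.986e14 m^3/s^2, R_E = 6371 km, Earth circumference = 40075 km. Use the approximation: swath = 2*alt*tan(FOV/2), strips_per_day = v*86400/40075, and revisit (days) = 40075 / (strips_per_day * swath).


swath = 2*791.548*tan(0.1117011) = 177.5727 km
v = sqrt(mu/r) = 7459.9321 m/s = 7.4599 km/s
strips/day = v*86400/40075 = 7.4599*86400/40075 = 16.0833
coverage/day = strips * swath = 16.0833 * 177.5727 = 2855.9540 km
revisit = 40075 / 2855.9540 = 14.0321 days

14.0321 days


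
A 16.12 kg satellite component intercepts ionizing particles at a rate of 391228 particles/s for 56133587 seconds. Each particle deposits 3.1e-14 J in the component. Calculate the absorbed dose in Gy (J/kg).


Total energy deposited = rate * time * E_per
  = 391228 * 56133587 * 3.1e-14 = 0.680792 J
Dose = E_total / mass = 0.680792 / 16.12
Dose = 0.04223275 Gy

0.0422 Gy


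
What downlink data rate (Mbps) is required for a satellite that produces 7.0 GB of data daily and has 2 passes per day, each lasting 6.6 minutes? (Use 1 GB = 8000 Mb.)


total contact time = 2 * 6.6 * 60 = 792.0000 s
data = 7.0 GB = 56000.0000 Mb
rate = 56000.0000 / 792.0000 = 70.7071 Mbps

70.7071 Mbps


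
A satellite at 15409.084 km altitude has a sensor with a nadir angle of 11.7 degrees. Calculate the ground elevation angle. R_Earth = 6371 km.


r = R_E + alt = 21780.0840 km
Law of sines in the satellite / Earth-center / ground-point triangle:
  sin(nadir)/R_E = sin(90 + el)/r  =>  cos(el) = (r/R_E)*sin(nadir)
cos(el) = (21780.0840 / 6371.0000) * sin(11.7 deg) = 0.6932545
el = arccos(0.6932545) = 46.1117 deg
(Earth-central angle = 90 - nadir - el = 32.1883 deg)

46.1117 degrees


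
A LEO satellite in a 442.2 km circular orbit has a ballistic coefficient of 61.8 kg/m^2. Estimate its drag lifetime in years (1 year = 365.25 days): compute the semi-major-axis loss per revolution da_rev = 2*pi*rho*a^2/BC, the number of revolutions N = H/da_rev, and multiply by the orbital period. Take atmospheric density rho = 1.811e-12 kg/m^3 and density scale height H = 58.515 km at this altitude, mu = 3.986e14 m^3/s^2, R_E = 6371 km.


a = R_E + alt = 6813.2000 km = 6.8132e+06 m
da_rev = 2*pi*rho*a^2/BC = 2*pi*1.811e-12*(6.8132e+06)^2/61.8 = 8.546969 m per revolution
N = H/da_rev = 58515.0000 m / 8.546969 m = 6846.2868 revolutions
P = 2*pi*sqrt(a^3/mu) = 5596.7760 s
lifetime = N*P = 6846.2868 * 5596.7760 = 3.8317134e+07 s = 443.4853 days
years = 443.4853 / 365.25 = 1.2142 years

1.2142 years


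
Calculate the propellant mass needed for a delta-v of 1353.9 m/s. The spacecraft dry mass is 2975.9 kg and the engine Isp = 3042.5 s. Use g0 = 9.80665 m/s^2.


ve = Isp * g0 = 3042.5 * 9.80665 = 29836.732625 m/s
mass ratio = exp(dv/ve) = exp(1353.9/29836.732625) = 1.04642224
m_prop = m_dry * (mr - 1) = 2975.9 * (1.04642224 - 1)
m_prop = 138.1479 kg

138.1479 kg


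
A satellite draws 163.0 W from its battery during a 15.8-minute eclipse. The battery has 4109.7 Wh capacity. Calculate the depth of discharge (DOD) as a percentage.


E_used = P * t / 60 = 163.0 * 15.8 / 60 = 42.9233 Wh
DOD = E_used / E_total * 100 = 42.9233 / 4109.7 * 100
DOD = 1.0444 %

1.0444 %


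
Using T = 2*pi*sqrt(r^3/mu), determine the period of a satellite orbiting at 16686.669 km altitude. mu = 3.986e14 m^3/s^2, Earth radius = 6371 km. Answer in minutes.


r = 23057.6690 km = 2.3057669e+07 m
T = 2*pi*sqrt(r^3/mu) = 2*pi*sqrt(1.225875e+22 / 3.986e14)
T = 34844.5068 s = 580.7418 min

580.7418 minutes


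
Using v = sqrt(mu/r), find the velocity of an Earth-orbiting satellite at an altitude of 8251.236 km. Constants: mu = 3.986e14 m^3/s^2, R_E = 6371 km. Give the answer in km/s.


r = R_E + alt = 6371.0 + 8251.236 = 14622.2360 km = 1.4622236e+07 m
v = sqrt(mu/r) = sqrt(3.986e14 / 1.4622236e+07) = 5221.0969 m/s = 5.2211 km/s

5.2211 km/s


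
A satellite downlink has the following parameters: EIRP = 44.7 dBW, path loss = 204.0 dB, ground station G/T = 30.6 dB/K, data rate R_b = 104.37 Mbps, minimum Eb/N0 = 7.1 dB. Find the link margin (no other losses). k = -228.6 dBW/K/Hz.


C/N0 = EIRP - FSPL + G/T - k = 44.7 - 204.0 + 30.6 - (-228.6)
C/N0 = 99.9000 dB-Hz
R_b = 104.37 Mbps = 1.0437e+08 bps -> 10*log10(R_b) = 80.1858 dB-Hz
Eb/N0 = C/N0 - 10*log10(R_b) = 99.9000 - 80.1858 = 19.7142 dB
Margin = Eb/N0 - Eb/N0_req = 19.7142 - 7.1 = 12.6142 dB (link closes)

12.6142 dB


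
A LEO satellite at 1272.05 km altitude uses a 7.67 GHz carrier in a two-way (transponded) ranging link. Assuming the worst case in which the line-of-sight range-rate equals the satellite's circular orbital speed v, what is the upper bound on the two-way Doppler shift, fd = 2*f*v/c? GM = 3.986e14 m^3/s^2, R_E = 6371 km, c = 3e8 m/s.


r = 7.64305e+06 m
v = sqrt(mu/r) = 7221.6311 m/s (worst-case radial velocity)
f = 7.67 GHz = 7.67e+09 Hz
fd = 2*f*v/c = 2*7.67e+09*7221.6311/3.0e+08
fd = 369266.0678 Hz

369266.0678 Hz


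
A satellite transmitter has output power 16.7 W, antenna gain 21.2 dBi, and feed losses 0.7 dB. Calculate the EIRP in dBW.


Pt = 16.7 W = 12.2272 dBW
EIRP = Pt_dBW + Gt - losses = 12.2272 + 21.2 - 0.7 = 32.7272 dBW

32.7272 dBW


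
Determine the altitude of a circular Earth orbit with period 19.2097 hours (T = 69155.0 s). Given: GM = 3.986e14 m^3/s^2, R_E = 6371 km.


T = 69155.0 s
r = (mu*T^2/(4*pi^2))^(1/3) = (3.986e14 * 69155.0^2 / (4*pi^2))^(1/3)
r = 3.6414547e+07 m = 36414.5468 km
alt = r - R_E = 36414.5468 - 6371 = 30043.5468 km

30043.5468 km


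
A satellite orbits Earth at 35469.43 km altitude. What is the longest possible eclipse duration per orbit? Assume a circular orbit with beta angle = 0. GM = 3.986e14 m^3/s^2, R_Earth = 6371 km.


r = 41840.4300 km
T = 1419.5614 min
Eclipse fraction = arcsin(R_E/r)/pi = arcsin(6371.0000/41840.4300)/pi
= arcsin(0.152269)/pi = 0.048658
Eclipse duration = 0.048658 * 1419.5614 = 69.0730 min

69.0730 minutes


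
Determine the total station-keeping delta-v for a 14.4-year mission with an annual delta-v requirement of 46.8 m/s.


dV = rate * years = 46.8 * 14.4
dV = 673.9200 m/s

673.9200 m/s


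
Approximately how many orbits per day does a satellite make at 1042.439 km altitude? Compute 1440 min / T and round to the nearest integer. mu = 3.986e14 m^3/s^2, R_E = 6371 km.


r = 7.413439e+06 m
T = 2*pi*sqrt(r^3/mu) = 6352.4433 s = 105.8741 min
revs/day = 1440 / 105.8741 = 13.6011
Rounded: 14 revolutions per day

14 revolutions per day


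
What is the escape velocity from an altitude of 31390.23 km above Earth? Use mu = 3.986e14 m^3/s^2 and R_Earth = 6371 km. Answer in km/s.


r = 6371.0 + 31390.23 = 37761.2300 km = 3.776123e+07 m
v_esc = sqrt(2*mu/r) = sqrt(2*3.986e14 / 3.776123e+07)
v_esc = 4594.7362 m/s = 4.5947 km/s

4.5947 km/s


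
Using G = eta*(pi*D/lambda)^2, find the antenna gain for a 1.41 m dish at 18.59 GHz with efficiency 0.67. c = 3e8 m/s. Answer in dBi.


lambda = c/f = 3e8 / 1.859e+10 = 0.01613771 m
G = eta*(pi*D/lambda)^2 = 0.67*(pi*1.41/0.01613771)^2
G = 50481.1272 (linear)
G = 10*log10(50481.1272) = 47.0313 dBi

47.0313 dBi


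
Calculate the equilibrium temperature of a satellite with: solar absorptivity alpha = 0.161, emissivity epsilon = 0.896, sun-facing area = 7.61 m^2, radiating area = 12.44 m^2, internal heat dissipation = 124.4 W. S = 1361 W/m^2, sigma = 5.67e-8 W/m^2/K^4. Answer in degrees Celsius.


Numerator = alpha*S*A_sun + Q_int = 0.161*1361*7.61 + 124.4 = 1791.9108 W
Denominator = eps*sigma*A_rad = 0.896*5.67e-8*12.44 = 6.3199181e-07 W/K^4
T^4 = 2.8353387e+09 K^4
T = 230.7551 K = -42.3949 C

-42.3949 degrees Celsius


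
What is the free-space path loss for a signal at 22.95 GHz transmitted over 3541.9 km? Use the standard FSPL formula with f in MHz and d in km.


f = 22.95 GHz = 22950.0000 MHz
d = 3541.9 km
FSPL = 32.44 + 20*log10(22950.0000) + 20*log10(3541.9)
FSPL = 32.44 + 87.2157 + 70.9847
FSPL = 190.6404 dB

190.6404 dB


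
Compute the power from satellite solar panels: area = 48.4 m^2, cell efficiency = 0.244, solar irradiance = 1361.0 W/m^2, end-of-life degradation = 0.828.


P = area * eta * S * degradation
P = 48.4 * 0.244 * 1361.0 * 0.828
P = 13308.3327 W

13308.3327 W


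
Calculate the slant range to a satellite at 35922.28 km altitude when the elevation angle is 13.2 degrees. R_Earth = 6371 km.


h = 35922.28 km, el = 13.2 deg
d = -R_E*sin(el) + sqrt((R_E*sin(el))^2 + 2*R_E*h + h^2)
d = -6371.0000*sin(0.2303835) + sqrt((6371.0000*0.2283509)^2 + 2*6371.0000*35922.28 + 35922.28^2)
d = 40381.1468 km

40381.1468 km


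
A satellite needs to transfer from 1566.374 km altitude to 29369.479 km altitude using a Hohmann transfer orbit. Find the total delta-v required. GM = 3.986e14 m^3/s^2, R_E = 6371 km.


r1 = 7937.3740 km = 7.937374e+06 m
r2 = 35740.4790 km = 3.5740479e+07 m
dv1 = sqrt(mu/r1)*(sqrt(2*r2/(r1+r2)) - 1) = 1979.0883 m/s
dv2 = sqrt(mu/r2)*(1 - sqrt(2*r1/(r1+r2))) = 1326.2412 m/s
total dv = |dv1| + |dv2| = 1979.0883 + 1326.2412 = 3305.3295 m/s = 3.3053 km/s

3.3053 km/s


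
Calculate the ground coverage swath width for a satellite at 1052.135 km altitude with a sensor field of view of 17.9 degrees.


FOV = 17.9 deg = 0.3124139 rad
swath = 2 * alt * tan(FOV/2) = 2 * 1052.135 * tan(0.156207)
swath = 2 * 1052.135 * 0.15749
swath = 331.4015 km

331.4015 km


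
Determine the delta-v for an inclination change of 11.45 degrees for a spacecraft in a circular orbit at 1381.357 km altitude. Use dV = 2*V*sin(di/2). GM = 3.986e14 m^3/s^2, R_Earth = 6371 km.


r = 7752.3570 km = 7.752357e+06 m
V = sqrt(mu/r) = 7170.5384 m/s
di = 11.45 deg = 0.1998402 rad
dV = 2*V*sin(di/2) = 2*7170.5384*sin(0.0999201)
dV = 1430.5786 m/s = 1.4306 km/s

1.4306 km/s


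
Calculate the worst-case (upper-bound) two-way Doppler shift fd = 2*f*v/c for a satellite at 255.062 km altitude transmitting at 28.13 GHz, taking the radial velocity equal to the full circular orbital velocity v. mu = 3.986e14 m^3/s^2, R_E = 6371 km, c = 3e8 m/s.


r = 6.626062e+06 m
v = sqrt(mu/r) = 7756.0553 m/s (worst-case radial velocity)
f = 28.13 GHz = 2.813e+10 Hz
fd = 2*f*v/c = 2*2.813e+10*7756.0553/3.0e+08
fd = 1.4545189e+06 Hz

1.4545e+06 Hz


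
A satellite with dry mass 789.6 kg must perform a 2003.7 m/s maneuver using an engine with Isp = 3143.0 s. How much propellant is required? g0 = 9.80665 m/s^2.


ve = Isp * g0 = 3143.0 * 9.80665 = 30822.300950 m/s
mass ratio = exp(dv/ve) = exp(2003.7/30822.300950) = 1.06716770
m_prop = m_dry * (mr - 1) = 789.6 * (1.06716770 - 1)
m_prop = 53.0356 kg

53.0356 kg


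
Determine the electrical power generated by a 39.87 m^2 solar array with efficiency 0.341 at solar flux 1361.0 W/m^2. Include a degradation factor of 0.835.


P = area * eta * S * degradation
P = 39.87 * 0.341 * 1361.0 * 0.835
P = 15450.5952 W

15450.5952 W


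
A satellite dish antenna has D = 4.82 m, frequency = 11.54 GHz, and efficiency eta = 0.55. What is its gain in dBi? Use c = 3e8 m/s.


lambda = c/f = 3e8 / 1.154e+10 = 0.02599653 m
G = eta*(pi*D/lambda)^2 = 0.55*(pi*4.82/0.02599653)^2
G = 186606.0068 (linear)
G = 10*log10(186606.0068) = 52.7093 dBi

52.7093 dBi


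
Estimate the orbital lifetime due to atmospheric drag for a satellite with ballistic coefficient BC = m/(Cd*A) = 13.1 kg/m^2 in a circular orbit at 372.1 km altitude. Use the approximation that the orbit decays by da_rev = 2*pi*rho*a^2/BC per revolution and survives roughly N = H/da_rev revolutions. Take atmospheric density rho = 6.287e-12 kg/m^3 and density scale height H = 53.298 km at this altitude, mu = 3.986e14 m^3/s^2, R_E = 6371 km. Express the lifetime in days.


a = R_E + alt = 6743.1000 km = 6.7431e+06 m
da_rev = 2*pi*rho*a^2/BC = 2*pi*6.287e-12*(6.7431e+06)^2/13.1 = 137.110664 m per revolution
N = H/da_rev = 53298.0000 m / 137.110664 m = 388.7225 revolutions
P = 2*pi*sqrt(a^3/mu) = 5510.6220 s
lifetime = N*P = 388.7225 * 5510.6220 = 2.1421028e+06 s = 24.7929 days

24.7929 days


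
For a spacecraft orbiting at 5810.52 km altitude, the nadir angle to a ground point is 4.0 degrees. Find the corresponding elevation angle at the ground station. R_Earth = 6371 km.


r = R_E + alt = 12181.5200 km
Law of sines in the satellite / Earth-center / ground-point triangle:
  sin(nadir)/R_E = sin(90 + el)/r  =>  cos(el) = (r/R_E)*sin(nadir)
cos(el) = (12181.5200 / 6371.0000) * sin(4.0 deg) = 0.1333762
el = arccos(0.1333762) = 82.3353 deg
(Earth-central angle = 90 - nadir - el = 3.6647 deg)

82.3353 degrees
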